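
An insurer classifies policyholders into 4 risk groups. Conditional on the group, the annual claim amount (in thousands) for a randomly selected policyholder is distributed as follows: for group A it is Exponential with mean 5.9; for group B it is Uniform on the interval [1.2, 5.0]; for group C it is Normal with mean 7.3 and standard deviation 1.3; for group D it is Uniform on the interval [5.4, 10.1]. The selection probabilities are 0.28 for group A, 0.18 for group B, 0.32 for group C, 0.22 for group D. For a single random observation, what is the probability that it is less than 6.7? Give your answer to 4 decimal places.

0.5340

Conditional on each group, P(X < 6.7): A: 0.678768; B: 1; C: 0.322206; D: 0.276596.
By total probability, P(X < 6.7) = 0.28·0.678768 + 0.18·1 + 0.32·0.322206 + 0.22·0.276596 = 0.534012.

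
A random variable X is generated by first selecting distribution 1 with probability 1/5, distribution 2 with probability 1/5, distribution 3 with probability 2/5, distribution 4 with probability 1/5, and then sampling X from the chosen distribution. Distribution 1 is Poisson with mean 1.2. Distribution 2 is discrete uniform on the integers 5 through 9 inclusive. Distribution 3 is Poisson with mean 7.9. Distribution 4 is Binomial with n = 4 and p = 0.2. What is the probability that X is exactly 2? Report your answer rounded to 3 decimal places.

Conditional on each component, P(X = 2): 1: 0.21686; 2: 0; 3: 0.0115691; 4: 0.1536.
By total probability, P(X = 2) = 0.2·0.21686 + 0.2·0 + 0.4·0.0115691 + 0.2·0.1536 = 0.0787196.

0.079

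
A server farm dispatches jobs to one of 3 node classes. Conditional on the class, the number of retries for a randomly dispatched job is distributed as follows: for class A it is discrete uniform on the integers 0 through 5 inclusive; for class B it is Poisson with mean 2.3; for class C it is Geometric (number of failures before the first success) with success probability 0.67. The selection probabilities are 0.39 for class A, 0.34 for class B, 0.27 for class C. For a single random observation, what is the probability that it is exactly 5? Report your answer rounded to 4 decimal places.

Conditional on each class, P(X = 5): A: 0.166667; B: 0.053775; C: 0.00262207.
By total probability, P(X = 5) = 0.39·0.166667 + 0.34·0.053775 + 0.27·0.00262207 = 0.0839915.

0.0840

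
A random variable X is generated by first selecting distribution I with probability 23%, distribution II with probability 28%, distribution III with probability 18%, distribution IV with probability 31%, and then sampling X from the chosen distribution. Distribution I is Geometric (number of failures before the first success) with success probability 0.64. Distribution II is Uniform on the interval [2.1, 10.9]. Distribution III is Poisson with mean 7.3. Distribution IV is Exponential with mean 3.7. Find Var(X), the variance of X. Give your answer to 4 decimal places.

13.8544

Per component, I: μ=0.5625, E[X²]=1.19531; II: μ=6.5, E[X²]=48.7033; III: μ=7.3, E[X²]=60.59; IV: μ=3.7, E[X²]=27.38.
E[X] = 0.23·0.5625 + 0.28·6.5 + 0.18·7.3 + 0.31·3.7 = 4.41038.
E[X²] = 0.23·1.19531 + 0.28·48.7033 + 0.18·60.59 + 0.31·27.38 = 33.3059.
Var(X) = E[X²] − (E[X])² = 33.3059 − 19.4514 = 13.8544.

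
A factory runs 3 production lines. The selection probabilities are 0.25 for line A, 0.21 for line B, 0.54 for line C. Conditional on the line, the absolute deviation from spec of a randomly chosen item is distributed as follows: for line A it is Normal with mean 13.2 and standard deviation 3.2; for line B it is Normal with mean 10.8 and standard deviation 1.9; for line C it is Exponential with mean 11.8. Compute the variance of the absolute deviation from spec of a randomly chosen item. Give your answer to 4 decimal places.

79.1881

Per component, A: μ=13.2, E[X²]=184.48; B: μ=10.8, E[X²]=120.25; C: μ=11.8, E[X²]=278.48.
E[X] = 0.25·13.2 + 0.21·10.8 + 0.54·11.8 = 11.94.
E[X²] = 0.25·184.48 + 0.21·120.25 + 0.54·278.48 = 221.752.
Var(X) = E[X²] − (E[X])² = 221.752 − 142.564 = 79.1881.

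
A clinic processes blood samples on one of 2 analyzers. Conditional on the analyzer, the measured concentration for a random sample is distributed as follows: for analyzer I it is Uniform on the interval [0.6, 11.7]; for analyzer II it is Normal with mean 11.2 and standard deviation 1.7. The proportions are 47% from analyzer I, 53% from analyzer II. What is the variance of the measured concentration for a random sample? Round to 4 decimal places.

12.7101

Per component, I: μ=6.15, E[X²]=48.09; II: μ=11.2, E[X²]=128.33.
E[X] = 0.47·6.15 + 0.53·11.2 = 8.8265.
E[X²] = 0.47·48.09 + 0.53·128.33 = 90.6172.
Var(X) = E[X²] − (E[X])² = 90.6172 − 77.9071 = 12.7101.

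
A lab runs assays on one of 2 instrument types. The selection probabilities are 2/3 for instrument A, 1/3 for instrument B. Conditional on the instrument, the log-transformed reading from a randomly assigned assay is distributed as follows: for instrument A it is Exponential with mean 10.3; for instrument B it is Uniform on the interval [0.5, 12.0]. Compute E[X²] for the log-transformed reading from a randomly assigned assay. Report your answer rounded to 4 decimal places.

For each component E[X²] = Var + (mean)², giving A: 212.18; B: 50.0833.
Overall E[X²] = 0.666667·212.18 + 0.333333·50.0833 = 158.148.

158.1478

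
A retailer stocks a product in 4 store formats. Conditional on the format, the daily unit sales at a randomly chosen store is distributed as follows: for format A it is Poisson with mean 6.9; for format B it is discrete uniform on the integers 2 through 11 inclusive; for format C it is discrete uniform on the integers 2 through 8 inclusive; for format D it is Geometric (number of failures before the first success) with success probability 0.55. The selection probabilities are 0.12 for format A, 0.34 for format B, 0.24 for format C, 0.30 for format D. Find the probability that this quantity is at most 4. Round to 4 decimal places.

Conditional on each format, P(X ≤ 4): A: 0.182311; B: 0.3; C: 0.428571; D: 0.981547.
By total probability, P(X ≤ 4) = 0.12·0.182311 + 0.34·0.3 + 0.24·0.428571 + 0.3·0.981547 = 0.521199.

0.5212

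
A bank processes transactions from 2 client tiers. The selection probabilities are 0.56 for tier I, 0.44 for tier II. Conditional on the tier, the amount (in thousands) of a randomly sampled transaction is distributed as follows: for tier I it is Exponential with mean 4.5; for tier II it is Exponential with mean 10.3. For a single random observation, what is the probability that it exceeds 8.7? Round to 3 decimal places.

0.270

Conditional on each tier, P(X > 8.7): I: 0.144665; II: 0.429703.
By total probability, P(X > 8.7) = 0.56·0.144665 + 0.44·0.429703 = 0.270082.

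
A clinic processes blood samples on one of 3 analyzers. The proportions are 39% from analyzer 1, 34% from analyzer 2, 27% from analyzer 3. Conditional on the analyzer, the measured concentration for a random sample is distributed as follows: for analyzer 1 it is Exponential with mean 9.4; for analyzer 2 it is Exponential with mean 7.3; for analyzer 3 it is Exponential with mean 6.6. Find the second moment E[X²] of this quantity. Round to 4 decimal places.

128.6804

For each component E[X²] = Var + (mean)², giving 1: 176.72; 2: 106.58; 3: 87.12.
Overall E[X²] = 0.39·176.72 + 0.34·106.58 + 0.27·87.12 = 128.68.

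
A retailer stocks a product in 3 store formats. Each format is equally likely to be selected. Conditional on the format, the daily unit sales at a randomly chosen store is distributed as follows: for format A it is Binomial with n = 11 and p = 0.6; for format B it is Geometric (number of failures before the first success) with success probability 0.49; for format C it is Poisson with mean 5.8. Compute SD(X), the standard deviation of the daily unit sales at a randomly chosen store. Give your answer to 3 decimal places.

3.089

Per component, A: μ=6.6, E[X²]=46.2; B: μ=1.04082, E[X²]=3.20741; C: μ=5.8, E[X²]=39.44.
E[X] = 0.333333·6.6 + 0.333333·1.04082 + 0.333333·5.8 = 4.48027.
E[X²] = 0.333333·46.2 + 0.333333·3.20741 + 0.333333·39.44 = 29.6158.
Var(X) = E[X²] − (E[X])² = 29.6158 − 20.0728 = 9.54297.
SD(X) = √9.54297 = 3.08917.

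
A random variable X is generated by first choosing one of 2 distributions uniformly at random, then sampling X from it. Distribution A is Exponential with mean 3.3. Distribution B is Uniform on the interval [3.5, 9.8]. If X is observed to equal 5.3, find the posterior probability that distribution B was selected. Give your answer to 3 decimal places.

Likelihoods f(5.3 | ·): A: 0.0608111; B: 0.15873.
Posterior ∝ prior × likelihood. Numerator for B: 0.5·0.15873 = 0.0793651.
Normalizing constant: 0.5·0.0608111 + 0.5·0.15873 = 0.109771.
P(B | observation) = 0.0793651 / 0.109771 = 0.723008.

0.723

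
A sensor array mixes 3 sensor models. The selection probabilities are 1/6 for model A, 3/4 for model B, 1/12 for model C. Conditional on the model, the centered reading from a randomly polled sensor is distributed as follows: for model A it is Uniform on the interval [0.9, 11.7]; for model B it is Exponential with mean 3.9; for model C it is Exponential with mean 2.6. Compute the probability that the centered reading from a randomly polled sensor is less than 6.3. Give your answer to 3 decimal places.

Conditional on each model, P(X < 6.3): A: 0.5; B: 0.801186; C: 0.911352.
By total probability, P(X < 6.3) = 0.166667·0.5 + 0.75·0.801186 + 0.0833333·0.911352 = 0.760169.

0.760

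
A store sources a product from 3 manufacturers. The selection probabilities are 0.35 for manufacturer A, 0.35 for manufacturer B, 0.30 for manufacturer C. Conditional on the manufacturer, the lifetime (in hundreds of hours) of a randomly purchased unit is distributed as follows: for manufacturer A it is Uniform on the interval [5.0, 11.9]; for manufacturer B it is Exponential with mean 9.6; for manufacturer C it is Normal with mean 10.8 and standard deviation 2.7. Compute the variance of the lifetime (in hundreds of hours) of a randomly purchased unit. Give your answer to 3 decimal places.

36.725

Per component, A: μ=8.45, E[X²]=75.37; B: μ=9.6, E[X²]=184.32; C: μ=10.8, E[X²]=123.93.
E[X] = 0.35·8.45 + 0.35·9.6 + 0.3·10.8 = 9.5575.
E[X²] = 0.35·75.37 + 0.35·184.32 + 0.3·123.93 = 128.071.
Var(X) = E[X²] − (E[X])² = 128.071 − 91.3458 = 36.7247.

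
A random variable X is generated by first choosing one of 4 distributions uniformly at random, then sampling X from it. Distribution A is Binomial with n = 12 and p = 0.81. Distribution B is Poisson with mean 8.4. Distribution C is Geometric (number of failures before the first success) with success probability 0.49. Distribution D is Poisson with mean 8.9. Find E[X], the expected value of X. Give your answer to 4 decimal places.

7.0152

Component means — A: 9.72; B: 8.4; C: 1.04082; D: 8.9.
E[X] = 0.25·9.72 + 0.25·8.4 + 0.25·1.04082 + 0.25·8.9 = 7.0152.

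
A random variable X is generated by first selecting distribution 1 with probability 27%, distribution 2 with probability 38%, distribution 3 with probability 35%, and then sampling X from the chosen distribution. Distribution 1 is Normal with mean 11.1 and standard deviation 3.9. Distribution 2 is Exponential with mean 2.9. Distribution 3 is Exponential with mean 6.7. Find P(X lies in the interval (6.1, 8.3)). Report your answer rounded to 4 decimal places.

Conditional on each component, P(6.1 < X < 8.3): 1: 0.136482; 2: 0.0648845; 3: 0.112614.
By total probability, P(6.1 < X < 8.3) = 0.27·0.136482 + 0.38·0.0648845 + 0.35·0.112614 = 0.100921.

0.1009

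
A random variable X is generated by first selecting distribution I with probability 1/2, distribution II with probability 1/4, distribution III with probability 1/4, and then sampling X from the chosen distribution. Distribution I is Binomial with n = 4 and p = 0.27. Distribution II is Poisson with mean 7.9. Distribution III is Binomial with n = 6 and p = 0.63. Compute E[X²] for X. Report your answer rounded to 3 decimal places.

For each component E[X²] = Var + (mean)², giving I: 1.9548; II: 70.31; III: 15.687.
Overall E[X²] = 0.5·1.9548 + 0.25·70.31 + 0.25·15.687 = 22.4766.

22.477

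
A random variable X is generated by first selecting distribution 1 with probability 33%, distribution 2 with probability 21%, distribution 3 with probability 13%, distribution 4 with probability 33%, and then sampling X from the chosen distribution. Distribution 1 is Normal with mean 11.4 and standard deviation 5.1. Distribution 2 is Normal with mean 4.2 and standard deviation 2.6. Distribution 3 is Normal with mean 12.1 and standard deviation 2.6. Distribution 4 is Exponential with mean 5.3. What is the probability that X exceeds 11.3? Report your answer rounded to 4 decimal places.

0.2881

Conditional on each component, P(X > 11.3): 1: 0.507822; 2: 0.00315933; 3: 0.620842; 4: 0.118591.
By total probability, P(X > 11.3) = 0.33·0.507822 + 0.21·0.00315933 + 0.13·0.620842 + 0.33·0.118591 = 0.288089.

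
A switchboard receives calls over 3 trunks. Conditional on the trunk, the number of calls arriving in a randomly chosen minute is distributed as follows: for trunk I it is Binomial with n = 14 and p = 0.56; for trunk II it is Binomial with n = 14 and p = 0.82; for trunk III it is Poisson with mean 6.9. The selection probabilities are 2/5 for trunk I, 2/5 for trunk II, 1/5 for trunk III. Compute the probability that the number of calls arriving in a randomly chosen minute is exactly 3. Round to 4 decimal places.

0.0141

Conditional on each trunk, P(X = 3): I: 0.00764971; II: 1.28985e-06; III: 0.0551778.
By total probability, P(X = 3) = 0.4·0.00764971 + 0.4·1.28985e-06 + 0.2·0.0551778 = 0.014096.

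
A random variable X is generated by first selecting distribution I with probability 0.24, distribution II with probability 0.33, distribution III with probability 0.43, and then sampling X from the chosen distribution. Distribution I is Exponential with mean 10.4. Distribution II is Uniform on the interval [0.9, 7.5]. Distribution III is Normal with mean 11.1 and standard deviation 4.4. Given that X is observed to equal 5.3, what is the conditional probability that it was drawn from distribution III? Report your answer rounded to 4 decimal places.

Likelihoods f(5.3 | ·): I: 0.0577622; II: 0.151515; III: 0.0380313.
Posterior ∝ prior × likelihood. Numerator for III: 0.43·0.0380313 = 0.0163535.
Normalizing constant: 0.24·0.0577622 + 0.33·0.151515 + 0.43·0.0380313 = 0.0802164.
P(III | observation) = 0.0163535 / 0.0802164 = 0.203867.

0.2039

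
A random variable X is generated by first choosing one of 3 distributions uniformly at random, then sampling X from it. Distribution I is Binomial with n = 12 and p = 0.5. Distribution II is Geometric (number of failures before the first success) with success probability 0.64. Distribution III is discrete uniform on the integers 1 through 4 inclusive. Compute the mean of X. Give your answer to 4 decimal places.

Component means — I: 6; II: 0.5625; III: 2.5.
E[X] = 0.333333·6 + 0.333333·0.5625 + 0.333333·2.5 = 3.02083.

3.0208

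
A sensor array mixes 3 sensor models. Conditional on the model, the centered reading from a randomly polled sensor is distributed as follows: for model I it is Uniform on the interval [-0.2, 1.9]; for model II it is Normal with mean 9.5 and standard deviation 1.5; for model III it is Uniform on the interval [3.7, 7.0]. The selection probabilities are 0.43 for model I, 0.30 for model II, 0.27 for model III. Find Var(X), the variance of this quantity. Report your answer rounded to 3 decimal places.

Per component, I: μ=0.85, E[X²]=1.09; II: μ=9.5, E[X²]=92.5; III: μ=5.35, E[X²]=29.53.
E[X] = 0.43·0.85 + 0.3·9.5 + 0.27·5.35 = 4.66.
E[X²] = 0.43·1.09 + 0.3·92.5 + 0.27·29.53 = 36.1918.
Var(X) = E[X²] − (E[X])² = 36.1918 − 21.7156 = 14.4762.

14.476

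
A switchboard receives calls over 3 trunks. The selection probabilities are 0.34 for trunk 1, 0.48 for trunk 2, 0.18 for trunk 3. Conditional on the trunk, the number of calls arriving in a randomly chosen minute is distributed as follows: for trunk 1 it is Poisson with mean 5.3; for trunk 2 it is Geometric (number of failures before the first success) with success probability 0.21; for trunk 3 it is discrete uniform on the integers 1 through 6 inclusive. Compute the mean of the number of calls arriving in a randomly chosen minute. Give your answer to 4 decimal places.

Component means — 1: 5.3; 2: 3.7619; 3: 3.5.
E[X] = 0.34·5.3 + 0.48·3.7619 + 0.18·3.5 = 4.23771.

4.2377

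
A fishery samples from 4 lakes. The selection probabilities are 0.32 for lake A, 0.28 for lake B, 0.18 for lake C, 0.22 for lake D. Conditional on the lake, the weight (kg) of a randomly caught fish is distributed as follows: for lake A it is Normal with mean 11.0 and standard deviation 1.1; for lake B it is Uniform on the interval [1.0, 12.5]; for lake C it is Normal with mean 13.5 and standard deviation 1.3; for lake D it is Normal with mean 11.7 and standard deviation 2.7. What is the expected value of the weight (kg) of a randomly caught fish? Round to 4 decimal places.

Component means — A: 11; B: 6.75; C: 13.5; D: 11.7.
E[X] = 0.32·11 + 0.28·6.75 + 0.18·13.5 + 0.22·11.7 = 10.414.

10.4140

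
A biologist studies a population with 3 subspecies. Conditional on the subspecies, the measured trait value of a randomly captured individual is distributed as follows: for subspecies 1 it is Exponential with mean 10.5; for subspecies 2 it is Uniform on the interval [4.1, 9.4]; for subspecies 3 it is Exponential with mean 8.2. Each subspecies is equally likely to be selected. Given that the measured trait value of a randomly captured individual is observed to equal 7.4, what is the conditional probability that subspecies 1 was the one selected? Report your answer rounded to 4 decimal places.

0.1650

Likelihoods f(7.4 | ·): 1: 0.0470692; 2: 0.188679; 3: 0.0494609.
Posterior ∝ prior × likelihood. Numerator for 1: 0.333333·0.0470692 = 0.0156897.
Normalizing constant: 0.333333·0.0470692 + 0.333333·0.188679 + 0.333333·0.0494609 = 0.0950698.
P(1 | observation) = 0.0156897 / 0.0950698 = 0.165034.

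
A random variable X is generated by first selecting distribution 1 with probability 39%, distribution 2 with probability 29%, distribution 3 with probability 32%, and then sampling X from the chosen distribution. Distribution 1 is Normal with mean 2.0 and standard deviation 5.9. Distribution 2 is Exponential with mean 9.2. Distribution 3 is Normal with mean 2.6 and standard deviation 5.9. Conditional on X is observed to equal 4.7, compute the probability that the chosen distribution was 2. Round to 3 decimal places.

Likelihoods f(4.7 | ·): 1: 0.0608951; 2: 0.0652145; 3: 0.063467.
Posterior ∝ prior × likelihood. Numerator for 2: 0.29·0.0652145 = 0.0189122.
Normalizing constant: 0.39·0.0608951 + 0.29·0.0652145 + 0.32·0.063467 = 0.0629708.
P(2 | observation) = 0.0189122 / 0.0629708 = 0.300333.

0.300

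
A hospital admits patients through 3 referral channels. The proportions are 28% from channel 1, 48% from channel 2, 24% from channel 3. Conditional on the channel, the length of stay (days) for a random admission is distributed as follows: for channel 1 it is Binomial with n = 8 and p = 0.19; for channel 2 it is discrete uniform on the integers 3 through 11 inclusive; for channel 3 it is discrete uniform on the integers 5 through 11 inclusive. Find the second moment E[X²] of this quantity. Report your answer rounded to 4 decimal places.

For each component E[X²] = Var + (mean)², giving 1: 3.5416; 2: 55.6667; 3: 68.
Overall E[X²] = 0.28·3.5416 + 0.48·55.6667 + 0.24·68 = 44.0316.

44.0316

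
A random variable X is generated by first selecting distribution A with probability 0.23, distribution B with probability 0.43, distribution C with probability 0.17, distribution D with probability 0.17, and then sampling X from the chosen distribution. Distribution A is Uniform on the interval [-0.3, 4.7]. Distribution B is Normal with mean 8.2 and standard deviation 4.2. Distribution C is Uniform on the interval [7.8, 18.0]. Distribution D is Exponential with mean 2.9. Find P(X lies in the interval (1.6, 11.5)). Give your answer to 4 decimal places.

0.6111

Conditional on each component, P(1.6 < X < 11.5): A: 0.62; B: 0.725941; C: 0.362745; D: 0.556998.
By total probability, P(1.6 < X < 11.5) = 0.23·0.62 + 0.43·0.725941 + 0.17·0.362745 + 0.17·0.556998 = 0.611111.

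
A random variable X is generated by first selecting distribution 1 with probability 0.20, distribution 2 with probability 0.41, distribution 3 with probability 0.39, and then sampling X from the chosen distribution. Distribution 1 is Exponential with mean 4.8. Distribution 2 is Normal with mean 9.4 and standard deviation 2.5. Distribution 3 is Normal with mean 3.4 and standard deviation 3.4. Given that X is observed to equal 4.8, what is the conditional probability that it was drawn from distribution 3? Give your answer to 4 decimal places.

Likelihoods f(4.8 | ·): 1: 0.0766416; 2: 0.0293627; 3: 0.107799.
Posterior ∝ prior × likelihood. Numerator for 3: 0.39·0.107799 = 0.0420415.
Normalizing constant: 0.2·0.0766416 + 0.41·0.0293627 + 0.39·0.107799 = 0.0694085.
P(3 | observation) = 0.0420415 / 0.0694085 = 0.605711.

0.6057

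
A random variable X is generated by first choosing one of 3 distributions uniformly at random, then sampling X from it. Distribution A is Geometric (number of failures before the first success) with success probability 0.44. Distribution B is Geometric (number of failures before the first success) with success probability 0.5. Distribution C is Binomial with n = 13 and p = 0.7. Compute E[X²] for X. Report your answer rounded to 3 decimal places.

For each component E[X²] = Var + (mean)², giving A: 4.5124; B: 3; C: 85.54.
Overall E[X²] = 0.333333·4.5124 + 0.333333·3 + 0.333333·85.54 = 31.0175.

31.017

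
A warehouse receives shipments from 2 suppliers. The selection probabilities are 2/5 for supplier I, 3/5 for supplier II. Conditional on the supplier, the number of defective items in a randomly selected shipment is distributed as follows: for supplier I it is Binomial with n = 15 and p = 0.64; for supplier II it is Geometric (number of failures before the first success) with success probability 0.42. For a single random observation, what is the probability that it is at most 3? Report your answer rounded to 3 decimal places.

Conditional on each supplier, P(X ≤ 3): I: 0.000644653; II: 0.886835.
By total probability, P(X ≤ 3) = 0.4·0.000644653 + 0.6·0.886835 = 0.532359.

0.532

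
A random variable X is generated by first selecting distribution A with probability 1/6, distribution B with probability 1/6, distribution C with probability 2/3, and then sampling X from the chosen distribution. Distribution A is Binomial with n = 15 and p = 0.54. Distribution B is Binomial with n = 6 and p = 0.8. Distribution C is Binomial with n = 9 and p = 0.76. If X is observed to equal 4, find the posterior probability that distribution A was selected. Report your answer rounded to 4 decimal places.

0.0563

Likelihoods P(X=4 | ·): A: 0.0226487; B: 0.24576; C: 0.033472.
Posterior ∝ prior × likelihood. Numerator for A: 0.166667·0.0226487 = 0.00377479.
Normalizing constant: 0.166667·0.0226487 + 0.166667·0.24576 + 0.666667·0.033472 = 0.0670494.
P(A | observation) = 0.00377479 / 0.0670494 = 0.0562986.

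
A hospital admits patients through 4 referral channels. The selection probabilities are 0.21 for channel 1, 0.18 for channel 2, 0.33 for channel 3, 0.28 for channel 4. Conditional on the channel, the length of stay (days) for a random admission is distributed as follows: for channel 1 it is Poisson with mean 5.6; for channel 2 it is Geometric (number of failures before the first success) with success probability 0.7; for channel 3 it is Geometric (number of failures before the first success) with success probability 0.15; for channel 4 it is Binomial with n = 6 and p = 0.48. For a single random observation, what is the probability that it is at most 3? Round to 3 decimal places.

Conditional on each channel, P(X ≤ 3): 1: 0.190622; 2: 0.9919; 3: 0.477994; 4: 0.692961.
By total probability, P(X ≤ 3) = 0.21·0.190622 + 0.18·0.9919 + 0.33·0.477994 + 0.28·0.692961 = 0.57034.

0.570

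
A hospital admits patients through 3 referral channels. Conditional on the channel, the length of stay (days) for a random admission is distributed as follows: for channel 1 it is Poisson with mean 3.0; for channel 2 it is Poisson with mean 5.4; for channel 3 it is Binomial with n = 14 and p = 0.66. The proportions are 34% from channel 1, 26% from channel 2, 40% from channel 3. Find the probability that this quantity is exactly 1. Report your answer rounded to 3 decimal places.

0.057

Conditional on each channel, P(X = 1): 1: 0.149361; 2: 0.0243895; 3: 7.49718e-06.
By total probability, P(X = 1) = 0.34·0.149361 + 0.26·0.0243895 + 0.4·7.49718e-06 = 0.0571271.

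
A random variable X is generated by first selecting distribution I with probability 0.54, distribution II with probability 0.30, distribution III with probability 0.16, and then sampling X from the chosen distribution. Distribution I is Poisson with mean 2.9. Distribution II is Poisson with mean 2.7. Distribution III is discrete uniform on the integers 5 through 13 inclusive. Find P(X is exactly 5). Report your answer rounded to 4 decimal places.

0.0927

Conditional on each component, P(X = 5): I: 0.0940491; II: 0.0803605; III: 0.111111.
By total probability, P(X = 5) = 0.54·0.0940491 + 0.3·0.0803605 + 0.16·0.111111 = 0.0926724.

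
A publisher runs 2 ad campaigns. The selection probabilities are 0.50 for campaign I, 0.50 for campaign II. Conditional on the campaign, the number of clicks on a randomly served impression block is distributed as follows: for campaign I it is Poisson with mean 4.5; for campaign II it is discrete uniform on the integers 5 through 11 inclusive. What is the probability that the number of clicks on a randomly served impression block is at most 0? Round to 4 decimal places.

0.0056

Conditional on each campaign, P(X ≤ 0): I: 0.011109; II: 0.
By total probability, P(X ≤ 0) = 0.5·0.011109 + 0.5·0 = 0.0055545.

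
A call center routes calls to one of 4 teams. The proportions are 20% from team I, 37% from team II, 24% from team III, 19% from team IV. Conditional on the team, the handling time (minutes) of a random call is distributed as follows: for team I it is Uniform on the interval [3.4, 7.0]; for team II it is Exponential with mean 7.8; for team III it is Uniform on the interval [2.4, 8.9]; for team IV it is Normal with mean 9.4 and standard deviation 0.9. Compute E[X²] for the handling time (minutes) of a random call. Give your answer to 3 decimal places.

For each component E[X²] = Var + (mean)², giving I: 28.12; II: 121.68; III: 35.4433; IV: 89.17.
Overall E[X²] = 0.2·28.12 + 0.37·121.68 + 0.24·35.4433 + 0.19·89.17 = 76.0943.

76.094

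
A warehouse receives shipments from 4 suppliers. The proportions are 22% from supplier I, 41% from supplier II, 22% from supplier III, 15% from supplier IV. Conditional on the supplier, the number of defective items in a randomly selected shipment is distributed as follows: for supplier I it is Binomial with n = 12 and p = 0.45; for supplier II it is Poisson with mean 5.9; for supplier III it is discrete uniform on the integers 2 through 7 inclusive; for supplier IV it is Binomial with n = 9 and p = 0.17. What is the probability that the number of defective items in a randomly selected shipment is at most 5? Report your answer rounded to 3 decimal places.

Conditional on each supplier, P(X ≤ 5): I: 0.52693; II: 0.461873; III: 0.666667; IV: 0.998734.
By total probability, P(X ≤ 5) = 0.22·0.52693 + 0.41·0.461873 + 0.22·0.666667 + 0.15·0.998734 = 0.601769.

0.602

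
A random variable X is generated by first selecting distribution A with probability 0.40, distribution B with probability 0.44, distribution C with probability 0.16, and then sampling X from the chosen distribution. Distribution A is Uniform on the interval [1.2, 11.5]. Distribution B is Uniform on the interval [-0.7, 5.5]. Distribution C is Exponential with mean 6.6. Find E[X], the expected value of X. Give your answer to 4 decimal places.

Component means — A: 6.35; B: 2.4; C: 6.6.
E[X] = 0.4·6.35 + 0.44·2.4 + 0.16·6.6 = 4.652.

4.6520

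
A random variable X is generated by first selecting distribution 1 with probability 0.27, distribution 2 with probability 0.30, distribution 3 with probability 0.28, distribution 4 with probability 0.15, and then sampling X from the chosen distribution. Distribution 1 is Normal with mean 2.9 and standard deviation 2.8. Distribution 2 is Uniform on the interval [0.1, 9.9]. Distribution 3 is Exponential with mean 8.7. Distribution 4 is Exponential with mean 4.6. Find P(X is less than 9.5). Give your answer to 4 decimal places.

0.8723

Conditional on each component, P(X < 9.5): 1: 0.990792; 2: 0.959184; 3: 0.66444; 4: 0.873209.
By total probability, P(X < 9.5) = 0.27·0.990792 + 0.3·0.959184 + 0.28·0.66444 + 0.15·0.873209 = 0.872293.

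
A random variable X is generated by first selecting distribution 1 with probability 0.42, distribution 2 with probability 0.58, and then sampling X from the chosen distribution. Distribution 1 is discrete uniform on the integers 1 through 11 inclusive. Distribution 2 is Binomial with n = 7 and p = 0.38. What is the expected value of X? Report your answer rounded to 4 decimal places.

4.0628

Component means — 1: 6; 2: 2.66.
E[X] = 0.42·6 + 0.58·2.66 = 4.0628.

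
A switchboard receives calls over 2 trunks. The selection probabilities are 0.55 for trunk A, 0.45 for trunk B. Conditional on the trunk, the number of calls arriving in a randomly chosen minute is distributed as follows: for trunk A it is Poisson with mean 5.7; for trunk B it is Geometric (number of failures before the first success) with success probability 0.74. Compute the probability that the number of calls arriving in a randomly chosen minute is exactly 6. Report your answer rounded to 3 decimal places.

Conditional on each trunk, P(X = 6): A: 0.159382; B: 0.000228598.
By total probability, P(X = 6) = 0.55·0.159382 + 0.45·0.000228598 = 0.0877627.

0.088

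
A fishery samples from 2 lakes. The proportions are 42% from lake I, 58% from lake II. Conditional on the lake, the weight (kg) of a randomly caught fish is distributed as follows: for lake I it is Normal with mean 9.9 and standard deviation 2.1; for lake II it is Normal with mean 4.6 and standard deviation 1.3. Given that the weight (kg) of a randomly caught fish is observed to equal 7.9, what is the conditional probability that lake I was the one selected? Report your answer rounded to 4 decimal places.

0.8772

Likelihoods f(7.9 | ·): I: 0.120707; II: 0.0122382.
Posterior ∝ prior × likelihood. Numerator for I: 0.42·0.120707 = 0.0506969.
Normalizing constant: 0.42·0.120707 + 0.58·0.0122382 = 0.057795.
P(I | observation) = 0.0506969 / 0.057795 = 0.877184.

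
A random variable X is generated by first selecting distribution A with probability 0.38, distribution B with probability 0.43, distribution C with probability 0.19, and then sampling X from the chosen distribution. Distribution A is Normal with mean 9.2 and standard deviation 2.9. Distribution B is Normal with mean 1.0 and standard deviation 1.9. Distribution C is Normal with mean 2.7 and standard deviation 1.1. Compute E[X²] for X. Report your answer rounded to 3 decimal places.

For each component E[X²] = Var + (mean)², giving A: 93.05; B: 4.61; C: 8.5.
Overall E[X²] = 0.38·93.05 + 0.43·4.61 + 0.19·8.5 = 38.9563.

38.956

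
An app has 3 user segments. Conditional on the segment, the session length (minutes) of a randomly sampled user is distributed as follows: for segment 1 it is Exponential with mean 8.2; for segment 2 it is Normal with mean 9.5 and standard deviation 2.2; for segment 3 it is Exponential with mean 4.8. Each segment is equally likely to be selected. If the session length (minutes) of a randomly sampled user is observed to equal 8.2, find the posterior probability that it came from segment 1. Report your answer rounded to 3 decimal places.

Likelihoods f(8.2 | ·): 1: 0.0448633; 2: 0.152288; 3: 0.0377432.
Posterior ∝ prior × likelihood. Numerator for 1: 0.333333·0.0448633 = 0.0149544.
Normalizing constant: 0.333333·0.0448633 + 0.333333·0.152288 + 0.333333·0.0377432 = 0.0782981.
P(1 | observation) = 0.0149544 / 0.0782981 = 0.190994.

0.191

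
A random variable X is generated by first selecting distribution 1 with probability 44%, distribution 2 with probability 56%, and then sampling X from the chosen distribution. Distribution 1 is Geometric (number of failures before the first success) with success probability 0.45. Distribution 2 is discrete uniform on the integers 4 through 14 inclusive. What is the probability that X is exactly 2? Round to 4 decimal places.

Conditional on each component, P(X = 2): 1: 0.136125; 2: 0.
By total probability, P(X = 2) = 0.44·0.136125 + 0.56·0 = 0.059895.

0.0599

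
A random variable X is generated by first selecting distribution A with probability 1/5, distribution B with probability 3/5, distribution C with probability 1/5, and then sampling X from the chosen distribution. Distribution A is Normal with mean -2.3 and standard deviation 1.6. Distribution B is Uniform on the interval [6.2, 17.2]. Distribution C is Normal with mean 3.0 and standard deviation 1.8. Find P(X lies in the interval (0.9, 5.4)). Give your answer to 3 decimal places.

0.162

Conditional on each component, P(0.9 < X < 5.4): A: 0.0227494; B: 0; C: 0.787116.
By total probability, P(0.9 < X < 5.4) = 0.2·0.0227494 + 0.6·0 + 0.2·0.787116 = 0.161973.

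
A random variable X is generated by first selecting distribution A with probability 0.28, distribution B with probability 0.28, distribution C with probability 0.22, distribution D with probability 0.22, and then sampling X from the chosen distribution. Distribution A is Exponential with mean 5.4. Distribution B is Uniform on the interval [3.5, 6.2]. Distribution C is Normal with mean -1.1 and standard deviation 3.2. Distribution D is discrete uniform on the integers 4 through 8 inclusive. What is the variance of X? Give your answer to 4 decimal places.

Per component, A: μ=5.4, E[X²]=58.32; B: μ=4.85, E[X²]=24.13; C: μ=-1.1, E[X²]=11.45; D: μ=6, E[X²]=38.
E[X] = 0.28·5.4 + 0.28·4.85 + 0.22·-1.1 + 0.22·6 = 3.948.
E[X²] = 0.28·58.32 + 0.28·24.13 + 0.22·11.45 + 0.22·38 = 33.965.
Var(X) = E[X²] − (E[X])² = 33.965 − 15.5867 = 18.3783.

18.3783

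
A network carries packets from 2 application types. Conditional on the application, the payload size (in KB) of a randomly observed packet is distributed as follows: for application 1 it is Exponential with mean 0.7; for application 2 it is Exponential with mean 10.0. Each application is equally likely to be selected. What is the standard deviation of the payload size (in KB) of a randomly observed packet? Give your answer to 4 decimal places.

Per component, 1: μ=0.7, E[X²]=0.98; 2: μ=10, E[X²]=200.
E[X] = 0.5·0.7 + 0.5·10 = 5.35.
E[X²] = 0.5·0.98 + 0.5·200 = 100.49.
Var(X) = E[X²] − (E[X])² = 100.49 − 28.6225 = 71.8675.
SD(X) = √71.8675 = 8.47747.

8.4775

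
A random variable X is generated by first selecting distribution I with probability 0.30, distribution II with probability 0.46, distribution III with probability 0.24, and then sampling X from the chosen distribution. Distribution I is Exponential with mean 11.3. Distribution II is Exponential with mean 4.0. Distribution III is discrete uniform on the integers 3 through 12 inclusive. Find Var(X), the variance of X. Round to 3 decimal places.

Per component, I: μ=11.3, E[X²]=255.38; II: μ=4, E[X²]=32; III: μ=7.5, E[X²]=64.5.
E[X] = 0.3·11.3 + 0.46·4 + 0.24·7.5 = 7.03.
E[X²] = 0.3·255.38 + 0.46·32 + 0.24·64.5 = 106.814.
Var(X) = E[X²] − (E[X])² = 106.814 − 49.4209 = 57.3931.

57.393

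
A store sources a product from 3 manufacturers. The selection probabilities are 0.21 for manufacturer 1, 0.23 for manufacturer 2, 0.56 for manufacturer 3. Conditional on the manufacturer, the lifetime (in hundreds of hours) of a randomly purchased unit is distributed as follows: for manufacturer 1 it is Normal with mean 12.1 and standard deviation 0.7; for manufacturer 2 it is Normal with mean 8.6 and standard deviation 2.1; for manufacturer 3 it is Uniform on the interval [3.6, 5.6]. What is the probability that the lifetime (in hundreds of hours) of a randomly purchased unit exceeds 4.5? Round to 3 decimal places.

Conditional on each manufacturer, P(X > 4.5): 1: 1; 2: 0.974554; 3: 0.55.
By total probability, P(X > 4.5) = 0.21·1 + 0.23·0.974554 + 0.56·0.55 = 0.742147.

0.742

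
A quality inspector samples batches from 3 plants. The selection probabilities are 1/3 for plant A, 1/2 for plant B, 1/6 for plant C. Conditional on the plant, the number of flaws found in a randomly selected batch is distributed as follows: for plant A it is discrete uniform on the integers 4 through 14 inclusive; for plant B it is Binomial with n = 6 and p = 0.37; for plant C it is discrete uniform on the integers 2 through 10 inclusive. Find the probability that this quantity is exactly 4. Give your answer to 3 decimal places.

0.105

Conditional on each plant, P(X = 4): A: 0.0909091; B: 0.111578; C: 0.111111.
By total probability, P(X = 4) = 0.333333·0.0909091 + 0.5·0.111578 + 0.166667·0.111111 = 0.104611.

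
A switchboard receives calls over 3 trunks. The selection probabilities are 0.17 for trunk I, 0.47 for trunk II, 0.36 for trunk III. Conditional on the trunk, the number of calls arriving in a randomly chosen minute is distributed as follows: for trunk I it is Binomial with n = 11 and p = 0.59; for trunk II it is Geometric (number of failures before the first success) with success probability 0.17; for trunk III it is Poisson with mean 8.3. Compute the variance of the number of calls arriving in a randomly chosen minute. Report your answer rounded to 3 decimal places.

19.322

Per component, I: μ=6.49, E[X²]=44.781; II: μ=4.88235, E[X²]=52.5571; III: μ=8.3, E[X²]=77.19.
E[X] = 0.17·6.49 + 0.47·4.88235 + 0.36·8.3 = 6.38601.
E[X²] = 0.17·44.781 + 0.47·52.5571 + 0.36·77.19 = 60.103.
Var(X) = E[X²] − (E[X])² = 60.103 − 40.7811 = 19.3219.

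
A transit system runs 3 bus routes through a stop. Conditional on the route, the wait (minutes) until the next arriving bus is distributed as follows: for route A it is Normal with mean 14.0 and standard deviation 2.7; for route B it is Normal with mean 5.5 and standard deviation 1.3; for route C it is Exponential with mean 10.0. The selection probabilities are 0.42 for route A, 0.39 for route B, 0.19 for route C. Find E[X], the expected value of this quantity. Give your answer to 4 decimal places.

9.9250

Component means — A: 14; B: 5.5; C: 10.
E[X] = 0.42·14 + 0.39·5.5 + 0.19·10 = 9.925.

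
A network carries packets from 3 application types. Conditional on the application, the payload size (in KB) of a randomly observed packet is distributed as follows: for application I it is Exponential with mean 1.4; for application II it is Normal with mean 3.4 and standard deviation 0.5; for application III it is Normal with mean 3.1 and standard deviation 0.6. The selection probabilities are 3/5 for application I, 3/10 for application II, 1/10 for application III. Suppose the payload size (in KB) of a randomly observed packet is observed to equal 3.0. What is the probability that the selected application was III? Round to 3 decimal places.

0.226

Likelihoods f(3.0 | ·): I: 0.0837994; II: 0.579383; III: 0.655733.
Posterior ∝ prior × likelihood. Numerator for III: 0.1·0.655733 = 0.0655733.
Normalizing constant: 0.6·0.0837994 + 0.3·0.579383 + 0.1·0.655733 = 0.289668.
P(III | observation) = 0.0655733 / 0.289668 = 0.226374.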